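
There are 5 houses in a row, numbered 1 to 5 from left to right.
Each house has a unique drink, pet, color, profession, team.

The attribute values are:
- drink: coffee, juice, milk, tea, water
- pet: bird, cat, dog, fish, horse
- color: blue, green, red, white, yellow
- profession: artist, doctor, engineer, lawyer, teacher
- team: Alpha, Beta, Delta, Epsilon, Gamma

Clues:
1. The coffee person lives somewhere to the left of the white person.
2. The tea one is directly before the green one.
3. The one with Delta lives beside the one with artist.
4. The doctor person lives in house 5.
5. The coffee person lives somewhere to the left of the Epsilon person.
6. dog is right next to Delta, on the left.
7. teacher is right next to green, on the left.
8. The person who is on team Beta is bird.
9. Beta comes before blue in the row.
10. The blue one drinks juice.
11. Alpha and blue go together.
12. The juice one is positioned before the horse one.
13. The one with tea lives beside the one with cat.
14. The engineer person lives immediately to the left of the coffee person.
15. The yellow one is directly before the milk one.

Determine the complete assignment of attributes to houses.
Solution:

House | Drink | Pet | Color | Profession | Team
-----------------------------------------------
  1   | tea | dog | yellow | teacher | Gamma
  2   | milk | cat | green | engineer | Delta
  3   | coffee | bird | red | artist | Beta
  4   | juice | fish | blue | lawyer | Alpha
  5   | water | horse | white | doctor | Epsilon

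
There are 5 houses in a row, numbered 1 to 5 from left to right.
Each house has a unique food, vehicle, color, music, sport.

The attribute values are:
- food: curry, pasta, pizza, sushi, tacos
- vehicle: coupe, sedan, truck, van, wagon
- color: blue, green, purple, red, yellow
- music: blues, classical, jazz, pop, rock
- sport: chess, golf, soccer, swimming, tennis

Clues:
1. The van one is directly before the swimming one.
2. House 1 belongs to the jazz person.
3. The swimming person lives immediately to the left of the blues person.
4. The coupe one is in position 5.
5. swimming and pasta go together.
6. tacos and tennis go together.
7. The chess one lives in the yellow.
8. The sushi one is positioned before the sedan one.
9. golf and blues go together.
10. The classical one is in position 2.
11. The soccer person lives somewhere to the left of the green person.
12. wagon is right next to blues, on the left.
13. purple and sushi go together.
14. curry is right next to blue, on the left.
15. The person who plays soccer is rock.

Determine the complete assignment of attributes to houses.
Solution:

House | Food | Vehicle | Color | Music | Sport
----------------------------------------------
  1   | curry | van | yellow | jazz | chess
  2   | pasta | wagon | blue | classical | swimming
  3   | sushi | truck | purple | blues | golf
  4   | pizza | sedan | red | rock | soccer
  5   | tacos | coupe | green | pop | tennis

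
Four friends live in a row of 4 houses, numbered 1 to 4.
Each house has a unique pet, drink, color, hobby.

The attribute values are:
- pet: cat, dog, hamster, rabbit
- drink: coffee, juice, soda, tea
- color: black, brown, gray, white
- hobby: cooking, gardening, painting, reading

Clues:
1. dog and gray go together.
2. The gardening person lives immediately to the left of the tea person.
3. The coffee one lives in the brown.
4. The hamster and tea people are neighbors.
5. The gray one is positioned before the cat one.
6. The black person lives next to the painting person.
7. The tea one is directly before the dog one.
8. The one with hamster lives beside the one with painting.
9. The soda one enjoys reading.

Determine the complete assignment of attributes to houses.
Solution:

House | Pet | Drink | Color | Hobby
-----------------------------------
  1   | hamster | juice | black | gardening
  2   | rabbit | tea | white | painting
  3   | dog | soda | gray | reading
  4   | cat | coffee | brown | cooking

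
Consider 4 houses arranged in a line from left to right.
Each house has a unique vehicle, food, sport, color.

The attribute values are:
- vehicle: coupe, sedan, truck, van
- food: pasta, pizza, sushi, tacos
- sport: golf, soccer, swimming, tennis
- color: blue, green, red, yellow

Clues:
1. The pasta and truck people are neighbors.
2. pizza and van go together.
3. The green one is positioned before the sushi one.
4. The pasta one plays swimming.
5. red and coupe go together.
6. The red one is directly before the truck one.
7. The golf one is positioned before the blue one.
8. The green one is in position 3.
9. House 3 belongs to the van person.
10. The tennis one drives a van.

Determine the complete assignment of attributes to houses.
Solution:

House | Vehicle | Food | Sport | Color
--------------------------------------
  1   | coupe | pasta | swimming | red
  2   | truck | tacos | golf | yellow
  3   | van | pizza | tennis | green
  4   | sedan | sushi | soccer | blue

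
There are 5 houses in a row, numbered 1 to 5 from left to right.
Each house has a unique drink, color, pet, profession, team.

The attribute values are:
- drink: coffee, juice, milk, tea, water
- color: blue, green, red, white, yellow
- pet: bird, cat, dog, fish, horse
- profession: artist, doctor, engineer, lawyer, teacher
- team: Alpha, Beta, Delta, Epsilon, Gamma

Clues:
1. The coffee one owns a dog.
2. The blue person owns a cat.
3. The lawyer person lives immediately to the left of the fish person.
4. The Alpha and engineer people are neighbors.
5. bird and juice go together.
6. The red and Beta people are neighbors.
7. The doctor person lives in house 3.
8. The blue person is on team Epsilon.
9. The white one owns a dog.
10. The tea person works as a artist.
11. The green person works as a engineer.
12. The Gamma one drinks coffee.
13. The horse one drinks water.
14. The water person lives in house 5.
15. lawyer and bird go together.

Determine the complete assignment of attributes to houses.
Solution:

House | Drink | Color | Pet | Profession | Team
-----------------------------------------------
  1   | juice | red | bird | lawyer | Alpha
  2   | milk | green | fish | engineer | Beta
  3   | coffee | white | dog | doctor | Gamma
  4   | tea | blue | cat | artist | Epsilon
  5   | water | yellow | horse | teacher | Delta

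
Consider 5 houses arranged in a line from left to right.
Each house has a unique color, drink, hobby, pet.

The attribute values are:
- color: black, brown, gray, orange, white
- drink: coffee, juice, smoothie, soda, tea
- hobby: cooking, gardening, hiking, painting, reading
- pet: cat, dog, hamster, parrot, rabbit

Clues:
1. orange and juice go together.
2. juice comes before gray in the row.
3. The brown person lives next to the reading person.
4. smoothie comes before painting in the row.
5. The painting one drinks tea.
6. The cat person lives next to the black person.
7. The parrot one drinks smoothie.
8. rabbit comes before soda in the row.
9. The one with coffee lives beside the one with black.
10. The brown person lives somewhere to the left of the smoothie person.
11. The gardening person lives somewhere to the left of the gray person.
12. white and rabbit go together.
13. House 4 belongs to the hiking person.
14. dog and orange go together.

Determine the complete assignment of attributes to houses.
Solution:

House | Color | Drink | Hobby | Pet
-----------------------------------
  1   | brown | coffee | gardening | cat
  2   | black | smoothie | reading | parrot
  3   | white | tea | painting | rabbit
  4   | orange | juice | hiking | dog
  5   | gray | soda | cooking | hamster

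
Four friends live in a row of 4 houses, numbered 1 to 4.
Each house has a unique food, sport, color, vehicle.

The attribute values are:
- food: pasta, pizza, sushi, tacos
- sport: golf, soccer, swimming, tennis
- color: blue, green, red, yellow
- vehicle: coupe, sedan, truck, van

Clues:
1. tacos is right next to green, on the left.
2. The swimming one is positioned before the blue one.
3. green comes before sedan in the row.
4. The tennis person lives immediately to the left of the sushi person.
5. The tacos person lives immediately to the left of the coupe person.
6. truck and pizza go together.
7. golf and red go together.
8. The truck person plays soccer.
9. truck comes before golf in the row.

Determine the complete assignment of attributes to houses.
Solution:

House | Food | Sport | Color | Vehicle
--------------------------------------
  1   | tacos | tennis | yellow | van
  2   | sushi | swimming | green | coupe
  3   | pizza | soccer | blue | truck
  4   | pasta | golf | red | sedan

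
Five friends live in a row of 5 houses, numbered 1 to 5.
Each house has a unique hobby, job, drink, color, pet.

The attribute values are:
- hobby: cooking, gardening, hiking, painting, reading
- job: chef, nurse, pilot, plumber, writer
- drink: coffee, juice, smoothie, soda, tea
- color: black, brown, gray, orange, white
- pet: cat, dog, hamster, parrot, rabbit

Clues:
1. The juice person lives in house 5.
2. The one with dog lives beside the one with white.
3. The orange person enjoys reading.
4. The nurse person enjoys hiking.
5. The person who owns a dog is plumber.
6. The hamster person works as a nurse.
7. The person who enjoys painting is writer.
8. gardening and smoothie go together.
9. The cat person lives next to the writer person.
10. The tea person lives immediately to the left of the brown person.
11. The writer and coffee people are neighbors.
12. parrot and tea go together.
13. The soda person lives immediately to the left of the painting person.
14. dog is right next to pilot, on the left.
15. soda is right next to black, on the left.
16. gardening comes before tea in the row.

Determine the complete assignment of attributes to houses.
Solution:

House | Hobby | Job | Drink | Color | Pet
-----------------------------------------
  1   | gardening | plumber | smoothie | gray | dog
  2   | cooking | pilot | soda | white | cat
  3   | painting | writer | tea | black | parrot
  4   | hiking | nurse | coffee | brown | hamster
  5   | reading | chef | juice | orange | rabbit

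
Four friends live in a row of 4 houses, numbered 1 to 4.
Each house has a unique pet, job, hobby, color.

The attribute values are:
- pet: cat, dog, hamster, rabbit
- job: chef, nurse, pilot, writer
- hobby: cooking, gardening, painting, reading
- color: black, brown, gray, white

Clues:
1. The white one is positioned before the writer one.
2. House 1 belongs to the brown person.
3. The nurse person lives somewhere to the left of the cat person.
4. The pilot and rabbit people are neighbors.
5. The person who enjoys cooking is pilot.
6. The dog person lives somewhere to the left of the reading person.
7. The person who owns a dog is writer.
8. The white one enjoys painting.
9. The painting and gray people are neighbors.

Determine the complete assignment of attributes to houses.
Solution:

House | Pet | Job | Hobby | Color
---------------------------------
  1   | hamster | pilot | cooking | brown
  2   | rabbit | nurse | painting | white
  3   | dog | writer | gardening | gray
  4   | cat | chef | reading | black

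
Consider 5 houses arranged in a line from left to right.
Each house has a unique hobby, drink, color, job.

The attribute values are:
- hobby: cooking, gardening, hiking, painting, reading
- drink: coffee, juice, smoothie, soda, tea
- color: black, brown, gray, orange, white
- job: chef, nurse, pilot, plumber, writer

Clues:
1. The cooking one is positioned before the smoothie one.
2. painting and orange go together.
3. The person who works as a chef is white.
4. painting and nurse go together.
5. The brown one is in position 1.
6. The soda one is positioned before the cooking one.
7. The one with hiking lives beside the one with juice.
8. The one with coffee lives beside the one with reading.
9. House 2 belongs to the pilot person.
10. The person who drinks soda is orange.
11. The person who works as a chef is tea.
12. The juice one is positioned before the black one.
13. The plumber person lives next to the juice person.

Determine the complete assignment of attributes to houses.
Solution:

House | Hobby | Drink | Color | Job
-----------------------------------
  1   | hiking | coffee | brown | plumber
  2   | reading | juice | gray | pilot
  3   | painting | soda | orange | nurse
  4   | cooking | tea | white | chef
  5   | gardening | smoothie | black | writer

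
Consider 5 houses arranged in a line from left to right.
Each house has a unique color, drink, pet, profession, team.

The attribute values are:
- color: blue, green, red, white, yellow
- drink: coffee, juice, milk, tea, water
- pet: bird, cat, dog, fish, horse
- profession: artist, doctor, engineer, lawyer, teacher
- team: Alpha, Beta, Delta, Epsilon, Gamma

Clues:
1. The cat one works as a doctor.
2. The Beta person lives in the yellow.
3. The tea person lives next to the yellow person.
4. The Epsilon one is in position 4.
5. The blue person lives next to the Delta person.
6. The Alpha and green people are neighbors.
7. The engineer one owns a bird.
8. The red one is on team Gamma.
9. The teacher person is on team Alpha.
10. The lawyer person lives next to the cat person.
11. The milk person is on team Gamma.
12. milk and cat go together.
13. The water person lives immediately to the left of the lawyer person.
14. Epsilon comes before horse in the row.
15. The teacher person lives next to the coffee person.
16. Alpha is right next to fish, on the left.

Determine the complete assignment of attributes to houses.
Solution:

House | Color | Drink | Pet | Profession | Team
-----------------------------------------------
  1   | blue | water | dog | teacher | Alpha
  2   | green | coffee | fish | lawyer | Delta
  3   | red | milk | cat | doctor | Gamma
  4   | white | tea | bird | engineer | Epsilon
  5   | yellow | juice | horse | artist | Beta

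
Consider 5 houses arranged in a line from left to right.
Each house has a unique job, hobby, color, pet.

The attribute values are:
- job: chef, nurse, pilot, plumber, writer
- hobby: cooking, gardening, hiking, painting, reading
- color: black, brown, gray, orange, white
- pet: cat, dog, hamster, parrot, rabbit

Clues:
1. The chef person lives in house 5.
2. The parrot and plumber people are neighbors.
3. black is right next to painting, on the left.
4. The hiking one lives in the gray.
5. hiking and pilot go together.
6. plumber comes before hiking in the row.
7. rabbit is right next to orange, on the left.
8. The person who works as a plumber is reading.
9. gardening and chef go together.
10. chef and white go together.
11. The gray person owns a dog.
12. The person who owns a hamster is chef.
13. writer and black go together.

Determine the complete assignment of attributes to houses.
Solution:

House | Job | Hobby | Color | Pet
---------------------------------
  1   | writer | cooking | black | rabbit
  2   | nurse | painting | orange | parrot
  3   | plumber | reading | brown | cat
  4   | pilot | hiking | gray | dog
  5   | chef | gardening | white | hamster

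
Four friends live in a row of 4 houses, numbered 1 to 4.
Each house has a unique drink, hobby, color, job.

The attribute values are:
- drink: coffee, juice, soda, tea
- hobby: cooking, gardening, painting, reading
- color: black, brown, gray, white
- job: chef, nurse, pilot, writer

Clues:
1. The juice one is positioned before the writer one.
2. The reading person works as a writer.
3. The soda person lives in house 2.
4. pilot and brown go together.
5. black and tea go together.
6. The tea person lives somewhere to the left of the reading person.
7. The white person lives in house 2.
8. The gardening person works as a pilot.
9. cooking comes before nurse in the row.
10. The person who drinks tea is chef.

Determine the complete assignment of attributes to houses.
Solution:

House | Drink | Hobby | Color | Job
-----------------------------------
  1   | tea | cooking | black | chef
  2   | soda | painting | white | nurse
  3   | juice | gardening | brown | pilot
  4   | coffee | reading | gray | writer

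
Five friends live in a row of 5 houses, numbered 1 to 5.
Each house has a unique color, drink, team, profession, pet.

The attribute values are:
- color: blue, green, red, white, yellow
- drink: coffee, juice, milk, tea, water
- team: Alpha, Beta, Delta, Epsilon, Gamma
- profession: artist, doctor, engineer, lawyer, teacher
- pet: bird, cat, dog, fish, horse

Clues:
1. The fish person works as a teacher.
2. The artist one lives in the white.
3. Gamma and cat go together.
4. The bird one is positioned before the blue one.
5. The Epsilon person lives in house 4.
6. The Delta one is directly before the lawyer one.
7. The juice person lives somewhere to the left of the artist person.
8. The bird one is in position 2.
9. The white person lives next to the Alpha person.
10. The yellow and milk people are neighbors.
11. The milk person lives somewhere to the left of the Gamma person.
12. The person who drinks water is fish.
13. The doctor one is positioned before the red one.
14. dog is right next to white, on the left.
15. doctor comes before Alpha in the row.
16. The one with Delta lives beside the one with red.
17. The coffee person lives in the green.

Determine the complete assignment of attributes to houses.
Solution:

House | Color | Drink | Team | Profession | Pet
-----------------------------------------------
  1   | yellow | juice | Beta | doctor | dog
  2   | white | milk | Delta | artist | bird
  3   | red | tea | Alpha | lawyer | horse
  4   | blue | water | Epsilon | teacher | fish
  5   | green | coffee | Gamma | engineer | cat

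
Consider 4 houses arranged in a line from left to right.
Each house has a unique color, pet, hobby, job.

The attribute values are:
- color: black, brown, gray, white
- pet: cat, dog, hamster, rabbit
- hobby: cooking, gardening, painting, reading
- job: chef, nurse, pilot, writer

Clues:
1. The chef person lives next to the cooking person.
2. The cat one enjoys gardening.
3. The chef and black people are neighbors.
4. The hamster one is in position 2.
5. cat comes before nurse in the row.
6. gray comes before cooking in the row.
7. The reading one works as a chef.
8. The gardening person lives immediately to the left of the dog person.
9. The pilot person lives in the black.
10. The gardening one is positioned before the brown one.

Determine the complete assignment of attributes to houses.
Solution:

House | Color | Pet | Hobby | Job
---------------------------------
  1   | gray | rabbit | reading | chef
  2   | black | hamster | cooking | pilot
  3   | white | cat | gardening | writer
  4   | brown | dog | painting | nurse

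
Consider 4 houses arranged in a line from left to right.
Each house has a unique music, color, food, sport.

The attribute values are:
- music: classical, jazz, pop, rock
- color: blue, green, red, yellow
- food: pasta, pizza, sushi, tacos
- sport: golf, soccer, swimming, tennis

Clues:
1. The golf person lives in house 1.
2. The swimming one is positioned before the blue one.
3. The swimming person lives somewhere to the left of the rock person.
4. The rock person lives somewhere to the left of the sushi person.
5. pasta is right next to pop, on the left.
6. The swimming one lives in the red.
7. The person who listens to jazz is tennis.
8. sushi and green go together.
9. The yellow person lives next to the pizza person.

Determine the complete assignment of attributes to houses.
Solution:

House | Music | Color | Food | Sport
------------------------------------
  1   | classical | yellow | pasta | golf
  2   | pop | red | pizza | swimming
  3   | rock | blue | tacos | soccer
  4   | jazz | green | sushi | tennis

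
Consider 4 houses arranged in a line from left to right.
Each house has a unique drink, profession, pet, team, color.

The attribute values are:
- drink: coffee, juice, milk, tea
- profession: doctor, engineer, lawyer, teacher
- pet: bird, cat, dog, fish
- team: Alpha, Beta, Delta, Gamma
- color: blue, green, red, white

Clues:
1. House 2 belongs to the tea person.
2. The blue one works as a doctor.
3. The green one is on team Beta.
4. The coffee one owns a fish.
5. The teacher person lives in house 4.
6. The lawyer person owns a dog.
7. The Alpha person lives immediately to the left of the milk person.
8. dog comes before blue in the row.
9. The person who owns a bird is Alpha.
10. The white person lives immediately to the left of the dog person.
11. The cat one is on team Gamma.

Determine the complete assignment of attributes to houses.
Solution:

House | Drink | Profession | Pet | Team | Color
-----------------------------------------------
  1   | coffee | engineer | fish | Delta | white
  2   | tea | lawyer | dog | Beta | green
  3   | juice | doctor | bird | Alpha | blue
  4   | milk | teacher | cat | Gamma | red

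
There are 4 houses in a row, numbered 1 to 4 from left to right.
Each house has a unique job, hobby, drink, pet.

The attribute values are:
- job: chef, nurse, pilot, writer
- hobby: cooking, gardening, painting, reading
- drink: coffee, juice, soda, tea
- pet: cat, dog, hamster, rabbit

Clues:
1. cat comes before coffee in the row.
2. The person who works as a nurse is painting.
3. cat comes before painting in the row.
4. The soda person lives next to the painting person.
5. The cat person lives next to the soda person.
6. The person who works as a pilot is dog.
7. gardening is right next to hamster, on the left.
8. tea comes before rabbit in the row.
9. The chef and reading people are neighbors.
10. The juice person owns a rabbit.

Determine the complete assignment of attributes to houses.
Solution:

House | Job | Hobby | Drink | Pet
---------------------------------
  1   | chef | gardening | tea | cat
  2   | writer | reading | soda | hamster
  3   | nurse | painting | juice | rabbit
  4   | pilot | cooking | coffee | dog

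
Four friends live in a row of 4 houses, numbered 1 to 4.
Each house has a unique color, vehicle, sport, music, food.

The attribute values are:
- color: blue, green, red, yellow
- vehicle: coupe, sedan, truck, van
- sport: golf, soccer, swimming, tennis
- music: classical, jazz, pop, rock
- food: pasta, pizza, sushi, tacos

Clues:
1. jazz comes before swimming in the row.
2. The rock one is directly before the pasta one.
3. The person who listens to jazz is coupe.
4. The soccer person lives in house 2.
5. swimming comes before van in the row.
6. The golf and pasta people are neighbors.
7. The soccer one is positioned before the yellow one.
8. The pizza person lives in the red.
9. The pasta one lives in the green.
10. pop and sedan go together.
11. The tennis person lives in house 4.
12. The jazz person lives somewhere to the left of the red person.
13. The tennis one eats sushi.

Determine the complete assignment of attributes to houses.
Solution:

House | Color | Vehicle | Sport | Music | Food
----------------------------------------------
  1   | blue | truck | golf | rock | tacos
  2   | green | coupe | soccer | jazz | pasta
  3   | red | sedan | swimming | pop | pizza
  4   | yellow | van | tennis | classical | sushi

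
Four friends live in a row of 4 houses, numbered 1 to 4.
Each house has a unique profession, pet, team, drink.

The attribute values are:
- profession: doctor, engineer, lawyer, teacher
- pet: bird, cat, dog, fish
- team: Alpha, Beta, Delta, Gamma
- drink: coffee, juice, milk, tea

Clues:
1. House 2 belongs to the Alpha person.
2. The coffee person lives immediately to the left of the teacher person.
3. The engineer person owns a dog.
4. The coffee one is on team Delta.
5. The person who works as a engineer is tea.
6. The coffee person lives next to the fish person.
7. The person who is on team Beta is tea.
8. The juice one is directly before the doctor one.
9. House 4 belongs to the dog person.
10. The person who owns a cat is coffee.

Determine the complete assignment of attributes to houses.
Solution:

House | Profession | Pet | Team | Drink
---------------------------------------
  1   | lawyer | cat | Delta | coffee
  2   | teacher | fish | Alpha | juice
  3   | doctor | bird | Gamma | milk
  4   | engineer | dog | Beta | tea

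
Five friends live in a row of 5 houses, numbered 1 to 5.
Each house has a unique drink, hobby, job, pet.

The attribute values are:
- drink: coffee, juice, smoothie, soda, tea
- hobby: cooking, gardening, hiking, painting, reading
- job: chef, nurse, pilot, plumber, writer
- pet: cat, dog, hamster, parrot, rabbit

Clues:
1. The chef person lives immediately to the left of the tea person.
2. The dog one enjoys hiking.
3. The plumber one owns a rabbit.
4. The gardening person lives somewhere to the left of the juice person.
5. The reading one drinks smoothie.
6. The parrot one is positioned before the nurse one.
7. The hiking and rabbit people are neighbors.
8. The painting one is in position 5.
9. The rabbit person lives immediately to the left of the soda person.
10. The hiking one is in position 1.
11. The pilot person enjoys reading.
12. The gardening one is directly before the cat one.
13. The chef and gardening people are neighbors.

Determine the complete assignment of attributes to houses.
Solution:

House | Drink | Hobby | Job | Pet
---------------------------------
  1   | coffee | hiking | chef | dog
  2   | tea | gardening | plumber | rabbit
  3   | soda | cooking | writer | cat
  4   | smoothie | reading | pilot | parrot
  5   | juice | painting | nurse | hamster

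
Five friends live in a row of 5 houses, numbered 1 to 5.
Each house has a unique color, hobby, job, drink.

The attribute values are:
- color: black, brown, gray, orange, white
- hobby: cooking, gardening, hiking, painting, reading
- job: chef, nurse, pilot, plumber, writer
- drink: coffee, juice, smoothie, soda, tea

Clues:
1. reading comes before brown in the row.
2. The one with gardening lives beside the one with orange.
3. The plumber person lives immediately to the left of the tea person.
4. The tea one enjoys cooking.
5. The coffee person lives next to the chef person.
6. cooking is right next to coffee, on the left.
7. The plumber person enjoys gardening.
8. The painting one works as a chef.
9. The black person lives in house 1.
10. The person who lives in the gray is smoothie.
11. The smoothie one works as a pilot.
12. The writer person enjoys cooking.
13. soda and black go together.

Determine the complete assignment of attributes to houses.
Solution:

House | Color | Hobby | Job | Drink
-----------------------------------
  1   | black | gardening | plumber | soda
  2   | orange | cooking | writer | tea
  3   | white | reading | nurse | coffee
  4   | brown | painting | chef | juice
  5   | gray | hiking | pilot | smoothie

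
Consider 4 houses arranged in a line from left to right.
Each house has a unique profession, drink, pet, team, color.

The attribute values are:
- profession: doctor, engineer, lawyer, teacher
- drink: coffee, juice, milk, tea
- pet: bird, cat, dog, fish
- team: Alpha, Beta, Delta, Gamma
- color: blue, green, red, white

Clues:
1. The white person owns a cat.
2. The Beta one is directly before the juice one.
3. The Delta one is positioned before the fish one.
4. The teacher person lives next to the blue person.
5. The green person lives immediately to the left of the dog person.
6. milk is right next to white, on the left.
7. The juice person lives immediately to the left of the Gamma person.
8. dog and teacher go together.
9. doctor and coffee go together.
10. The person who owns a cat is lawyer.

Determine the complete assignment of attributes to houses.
Solution:

House | Profession | Drink | Pet | Team | Color
-----------------------------------------------
  1   | doctor | coffee | bird | Beta | green
  2   | teacher | juice | dog | Delta | red
  3   | engineer | milk | fish | Gamma | blue
  4   | lawyer | tea | cat | Alpha | white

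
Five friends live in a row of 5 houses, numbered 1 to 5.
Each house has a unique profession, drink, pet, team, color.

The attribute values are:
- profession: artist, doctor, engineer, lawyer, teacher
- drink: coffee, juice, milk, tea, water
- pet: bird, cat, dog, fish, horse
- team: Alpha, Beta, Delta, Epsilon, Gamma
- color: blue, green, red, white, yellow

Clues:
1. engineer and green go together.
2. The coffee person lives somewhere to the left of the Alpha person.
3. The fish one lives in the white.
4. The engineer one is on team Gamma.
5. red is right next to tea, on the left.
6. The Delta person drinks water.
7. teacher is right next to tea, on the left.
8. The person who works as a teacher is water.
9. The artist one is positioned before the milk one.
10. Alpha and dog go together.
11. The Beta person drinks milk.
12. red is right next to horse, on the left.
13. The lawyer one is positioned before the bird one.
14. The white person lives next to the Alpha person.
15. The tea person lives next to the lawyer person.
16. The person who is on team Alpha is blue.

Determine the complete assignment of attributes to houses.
Solution:

House | Profession | Drink | Pet | Team | Color
-----------------------------------------------
  1   | teacher | water | cat | Delta | red
  2   | engineer | tea | horse | Gamma | green
  3   | lawyer | coffee | fish | Epsilon | white
  4   | artist | juice | dog | Alpha | blue
  5   | doctor | milk | bird | Beta | yellow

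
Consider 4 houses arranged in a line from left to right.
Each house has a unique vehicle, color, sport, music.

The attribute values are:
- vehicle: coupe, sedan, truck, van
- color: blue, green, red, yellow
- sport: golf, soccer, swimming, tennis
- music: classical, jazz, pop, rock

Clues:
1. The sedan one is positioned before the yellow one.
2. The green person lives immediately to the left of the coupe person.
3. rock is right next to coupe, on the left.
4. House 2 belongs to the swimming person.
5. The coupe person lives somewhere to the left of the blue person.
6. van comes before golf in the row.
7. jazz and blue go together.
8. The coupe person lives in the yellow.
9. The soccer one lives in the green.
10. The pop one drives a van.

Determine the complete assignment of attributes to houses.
Solution:

House | Vehicle | Color | Sport | Music
---------------------------------------
  1   | sedan | green | soccer | rock
  2   | coupe | yellow | swimming | classical
  3   | van | red | tennis | pop
  4   | truck | blue | golf | jazz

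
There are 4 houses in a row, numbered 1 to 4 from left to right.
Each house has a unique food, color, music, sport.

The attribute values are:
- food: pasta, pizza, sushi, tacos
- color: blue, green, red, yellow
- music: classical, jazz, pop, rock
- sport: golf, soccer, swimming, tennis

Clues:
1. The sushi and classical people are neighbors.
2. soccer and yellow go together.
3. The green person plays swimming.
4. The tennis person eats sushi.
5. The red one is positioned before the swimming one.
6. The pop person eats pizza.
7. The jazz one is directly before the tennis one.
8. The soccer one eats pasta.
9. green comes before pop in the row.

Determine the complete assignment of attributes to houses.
Solution:

House | Food | Color | Music | Sport
------------------------------------
  1   | pasta | yellow | jazz | soccer
  2   | sushi | red | rock | tennis
  3   | tacos | green | classical | swimming
  4   | pizza | blue | pop | golf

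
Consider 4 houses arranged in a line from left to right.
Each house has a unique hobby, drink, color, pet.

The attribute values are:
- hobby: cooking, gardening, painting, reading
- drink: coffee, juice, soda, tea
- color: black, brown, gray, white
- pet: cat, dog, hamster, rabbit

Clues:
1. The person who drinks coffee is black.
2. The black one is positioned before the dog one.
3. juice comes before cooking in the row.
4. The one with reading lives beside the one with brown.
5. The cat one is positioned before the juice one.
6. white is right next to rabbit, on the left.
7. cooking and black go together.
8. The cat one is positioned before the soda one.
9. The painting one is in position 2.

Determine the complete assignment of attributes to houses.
Solution:

House | Hobby | Drink | Color | Pet
-----------------------------------
  1   | reading | tea | white | cat
  2   | painting | juice | brown | rabbit
  3   | cooking | coffee | black | hamster
  4   | gardening | soda | gray | dog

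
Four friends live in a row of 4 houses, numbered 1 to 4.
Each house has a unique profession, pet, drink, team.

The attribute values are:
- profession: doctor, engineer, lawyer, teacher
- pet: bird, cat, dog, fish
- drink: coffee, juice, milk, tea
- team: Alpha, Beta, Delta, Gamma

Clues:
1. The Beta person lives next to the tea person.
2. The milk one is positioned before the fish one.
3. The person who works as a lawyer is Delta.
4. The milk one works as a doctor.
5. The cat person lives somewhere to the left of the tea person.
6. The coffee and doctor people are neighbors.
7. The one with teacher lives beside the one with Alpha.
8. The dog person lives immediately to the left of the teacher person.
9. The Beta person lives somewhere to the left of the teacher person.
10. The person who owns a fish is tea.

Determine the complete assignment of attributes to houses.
Solution:

House | Profession | Pet | Drink | Team
---------------------------------------
  1   | lawyer | cat | coffee | Delta
  2   | doctor | dog | milk | Beta
  3   | teacher | fish | tea | Gamma
  4   | engineer | bird | juice | Alpha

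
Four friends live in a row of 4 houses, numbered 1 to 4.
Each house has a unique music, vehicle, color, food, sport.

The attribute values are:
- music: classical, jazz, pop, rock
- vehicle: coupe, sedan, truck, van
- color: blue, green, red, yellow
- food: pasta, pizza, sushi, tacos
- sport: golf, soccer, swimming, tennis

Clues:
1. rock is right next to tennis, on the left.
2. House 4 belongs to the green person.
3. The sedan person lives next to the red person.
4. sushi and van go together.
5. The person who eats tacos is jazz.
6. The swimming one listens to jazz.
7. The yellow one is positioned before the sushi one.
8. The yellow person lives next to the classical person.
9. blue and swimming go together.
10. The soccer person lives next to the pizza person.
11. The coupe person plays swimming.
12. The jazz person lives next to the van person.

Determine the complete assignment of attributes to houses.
Solution:

House | Music | Vehicle | Color | Food | Sport
----------------------------------------------
  1   | rock | sedan | yellow | pasta | soccer
  2   | classical | truck | red | pizza | tennis
  3   | jazz | coupe | blue | tacos | swimming
  4   | pop | van | green | sushi | golf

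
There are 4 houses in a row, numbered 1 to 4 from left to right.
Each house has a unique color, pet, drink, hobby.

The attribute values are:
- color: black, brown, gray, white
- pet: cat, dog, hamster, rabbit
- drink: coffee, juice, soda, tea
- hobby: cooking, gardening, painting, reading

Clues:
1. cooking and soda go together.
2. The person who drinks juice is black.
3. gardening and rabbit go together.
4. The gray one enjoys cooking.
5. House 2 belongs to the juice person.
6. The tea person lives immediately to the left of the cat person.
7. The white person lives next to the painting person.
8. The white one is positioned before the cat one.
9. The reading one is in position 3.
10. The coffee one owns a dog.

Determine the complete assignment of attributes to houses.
Solution:

House | Color | Pet | Drink | Hobby
-----------------------------------
  1   | white | rabbit | tea | gardening
  2   | black | cat | juice | painting
  3   | brown | dog | coffee | reading
  4   | gray | hamster | soda | cooking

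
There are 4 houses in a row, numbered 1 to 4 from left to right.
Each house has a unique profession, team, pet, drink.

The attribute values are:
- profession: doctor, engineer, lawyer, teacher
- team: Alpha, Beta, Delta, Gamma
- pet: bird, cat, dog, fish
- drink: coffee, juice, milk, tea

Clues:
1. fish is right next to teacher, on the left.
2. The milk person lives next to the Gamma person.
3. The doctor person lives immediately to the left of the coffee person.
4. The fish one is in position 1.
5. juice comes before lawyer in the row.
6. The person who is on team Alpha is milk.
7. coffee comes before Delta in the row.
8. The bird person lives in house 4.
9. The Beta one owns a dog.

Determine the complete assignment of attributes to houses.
Solution:

House | Profession | Team | Pet | Drink
---------------------------------------
  1   | doctor | Alpha | fish | milk
  2   | teacher | Gamma | cat | coffee
  3   | engineer | Beta | dog | juice
  4   | lawyer | Delta | bird | tea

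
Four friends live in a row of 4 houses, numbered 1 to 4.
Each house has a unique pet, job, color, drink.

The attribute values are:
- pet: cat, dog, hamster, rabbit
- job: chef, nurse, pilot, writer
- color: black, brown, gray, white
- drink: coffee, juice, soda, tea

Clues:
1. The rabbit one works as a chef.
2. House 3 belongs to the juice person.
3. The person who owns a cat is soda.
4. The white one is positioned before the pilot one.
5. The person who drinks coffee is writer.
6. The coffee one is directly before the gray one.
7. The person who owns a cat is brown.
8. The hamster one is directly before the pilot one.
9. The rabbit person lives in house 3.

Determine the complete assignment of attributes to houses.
Solution:

House | Pet | Job | Color | Drink
---------------------------------
  1   | hamster | writer | white | coffee
  2   | dog | pilot | gray | tea
  3   | rabbit | chef | black | juice
  4   | cat | nurse | brown | soda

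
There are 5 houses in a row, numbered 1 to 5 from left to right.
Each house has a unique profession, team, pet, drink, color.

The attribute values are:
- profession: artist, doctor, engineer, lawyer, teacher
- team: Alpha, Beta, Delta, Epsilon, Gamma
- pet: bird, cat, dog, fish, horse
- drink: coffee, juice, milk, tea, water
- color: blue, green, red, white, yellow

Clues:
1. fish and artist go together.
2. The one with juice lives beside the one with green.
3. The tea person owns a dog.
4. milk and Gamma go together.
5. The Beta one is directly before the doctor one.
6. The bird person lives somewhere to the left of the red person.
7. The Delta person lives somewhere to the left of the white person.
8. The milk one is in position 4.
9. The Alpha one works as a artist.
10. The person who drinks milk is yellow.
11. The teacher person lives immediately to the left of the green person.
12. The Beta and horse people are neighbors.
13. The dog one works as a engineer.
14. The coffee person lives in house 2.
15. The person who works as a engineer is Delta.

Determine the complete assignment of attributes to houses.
Solution:

House | Profession | Team | Pet | Drink | Color
-----------------------------------------------
  1   | teacher | Beta | bird | juice | blue
  2   | doctor | Epsilon | horse | coffee | green
  3   | engineer | Delta | dog | tea | red
  4   | lawyer | Gamma | cat | milk | yellow
  5   | artist | Alpha | fish | water | white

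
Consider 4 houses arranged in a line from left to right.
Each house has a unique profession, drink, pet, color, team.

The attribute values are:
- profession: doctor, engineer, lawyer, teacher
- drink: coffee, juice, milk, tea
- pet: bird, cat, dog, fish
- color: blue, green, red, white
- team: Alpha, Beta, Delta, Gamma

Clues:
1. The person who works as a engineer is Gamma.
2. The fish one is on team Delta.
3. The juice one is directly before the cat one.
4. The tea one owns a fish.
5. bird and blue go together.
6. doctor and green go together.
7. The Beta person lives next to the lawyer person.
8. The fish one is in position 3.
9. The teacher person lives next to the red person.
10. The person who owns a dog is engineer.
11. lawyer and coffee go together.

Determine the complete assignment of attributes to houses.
Solution:

House | Profession | Drink | Pet | Color | Team
-----------------------------------------------
  1   | teacher | juice | bird | blue | Beta
  2   | lawyer | coffee | cat | red | Alpha
  3   | doctor | tea | fish | green | Delta
  4   | engineer | milk | dog | white | Gamma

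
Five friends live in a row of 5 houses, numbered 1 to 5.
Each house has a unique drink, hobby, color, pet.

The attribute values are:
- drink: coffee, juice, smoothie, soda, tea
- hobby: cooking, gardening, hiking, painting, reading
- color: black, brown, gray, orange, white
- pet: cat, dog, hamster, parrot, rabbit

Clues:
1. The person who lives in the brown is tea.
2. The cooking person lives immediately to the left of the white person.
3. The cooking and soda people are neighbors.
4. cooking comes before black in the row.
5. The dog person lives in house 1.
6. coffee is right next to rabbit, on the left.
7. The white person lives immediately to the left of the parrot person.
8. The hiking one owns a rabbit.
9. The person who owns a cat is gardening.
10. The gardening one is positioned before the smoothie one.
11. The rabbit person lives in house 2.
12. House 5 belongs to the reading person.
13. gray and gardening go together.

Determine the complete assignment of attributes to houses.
Solution:

House | Drink | Hobby | Color | Pet
-----------------------------------
  1   | coffee | cooking | orange | dog
  2   | soda | hiking | white | rabbit
  3   | tea | painting | brown | parrot
  4   | juice | gardening | gray | cat
  5   | smoothie | reading | black | hamster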